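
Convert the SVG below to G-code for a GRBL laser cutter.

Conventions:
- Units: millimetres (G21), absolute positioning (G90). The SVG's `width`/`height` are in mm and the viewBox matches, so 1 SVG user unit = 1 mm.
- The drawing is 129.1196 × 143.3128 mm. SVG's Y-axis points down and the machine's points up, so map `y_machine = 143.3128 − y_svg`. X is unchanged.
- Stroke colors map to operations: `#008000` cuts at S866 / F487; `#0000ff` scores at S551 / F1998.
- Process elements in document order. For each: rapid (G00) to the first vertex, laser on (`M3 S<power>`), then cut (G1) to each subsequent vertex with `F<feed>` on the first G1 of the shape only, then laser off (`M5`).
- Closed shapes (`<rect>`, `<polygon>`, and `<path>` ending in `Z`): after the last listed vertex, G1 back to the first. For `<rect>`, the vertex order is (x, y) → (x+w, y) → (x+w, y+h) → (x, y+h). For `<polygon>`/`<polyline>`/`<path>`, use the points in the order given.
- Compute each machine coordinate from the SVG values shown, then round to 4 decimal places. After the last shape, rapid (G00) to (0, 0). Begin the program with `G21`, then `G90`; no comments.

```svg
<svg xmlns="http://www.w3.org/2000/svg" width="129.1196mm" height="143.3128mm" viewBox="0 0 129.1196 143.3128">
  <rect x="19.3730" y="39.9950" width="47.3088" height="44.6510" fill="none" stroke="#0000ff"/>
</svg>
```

G21
G90
G00 X19.3730 Y103.3178
M3 S551
G1 X66.6818 Y103.3178 F1998
G1 X66.6818 Y58.6668
G1 X19.3730 Y58.6668
G1 X19.3730 Y103.3178
M5
G00 X0.0000 Y0.0000

viewBox `0 0 129.1196 143.3128` with mm width/height → 1 unit = 1 mm. Flip: y_m = 143.3128 − y_svg.

**Shape 1** — `<rect>` rectangle, stroke `#0000ff` → score (S551, F1998). Machine vertices: (19.3730,103.3178) → (66.6818,103.3178) → (66.6818,58.6668) → (19.3730,58.6668) → (19.3730,103.3178). Closed: final G1 returns to the first vertex.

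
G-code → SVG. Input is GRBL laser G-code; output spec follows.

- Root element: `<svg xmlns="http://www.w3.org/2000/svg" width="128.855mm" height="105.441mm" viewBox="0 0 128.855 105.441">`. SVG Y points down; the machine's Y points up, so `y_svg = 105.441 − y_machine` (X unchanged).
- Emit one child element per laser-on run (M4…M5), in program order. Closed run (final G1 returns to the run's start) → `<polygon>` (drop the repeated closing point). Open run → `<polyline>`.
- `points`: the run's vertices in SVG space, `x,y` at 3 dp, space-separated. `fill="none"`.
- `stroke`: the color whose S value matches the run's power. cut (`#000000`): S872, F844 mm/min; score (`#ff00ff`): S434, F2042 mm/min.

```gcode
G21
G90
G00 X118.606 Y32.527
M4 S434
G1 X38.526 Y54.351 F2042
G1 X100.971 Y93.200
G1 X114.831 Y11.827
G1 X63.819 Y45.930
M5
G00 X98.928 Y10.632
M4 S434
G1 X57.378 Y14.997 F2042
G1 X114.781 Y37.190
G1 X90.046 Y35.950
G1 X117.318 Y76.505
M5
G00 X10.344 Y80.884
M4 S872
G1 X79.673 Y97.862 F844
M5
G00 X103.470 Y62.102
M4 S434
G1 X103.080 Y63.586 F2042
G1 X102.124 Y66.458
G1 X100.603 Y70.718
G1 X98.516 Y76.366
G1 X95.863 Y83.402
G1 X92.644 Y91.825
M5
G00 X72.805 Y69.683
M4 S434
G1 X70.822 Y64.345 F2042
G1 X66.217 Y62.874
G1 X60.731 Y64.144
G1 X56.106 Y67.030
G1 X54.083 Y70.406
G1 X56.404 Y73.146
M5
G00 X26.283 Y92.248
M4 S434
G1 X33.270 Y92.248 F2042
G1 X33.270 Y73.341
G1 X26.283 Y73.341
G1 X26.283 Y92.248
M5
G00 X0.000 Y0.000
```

<svg xmlns="http://www.w3.org/2000/svg" width="128.855mm" height="105.441mm" viewBox="0 0 128.855 105.441">
  <polyline points="118.606,72.914 38.526,51.090 100.971,12.241 114.831,93.614 63.819,59.511" fill="none" stroke="#ff00ff"/>
  <polyline points="98.928,94.809 57.378,90.444 114.781,68.251 90.046,69.491 117.318,28.936" fill="none" stroke="#ff00ff"/>
  <polyline points="10.344,24.557 79.673,7.579" fill="none" stroke="#000000"/>
  <polyline points="103.470,43.339 103.080,41.855 102.124,38.983 100.603,34.723 98.516,29.075 95.863,22.039 92.644,13.616" fill="none" stroke="#ff00ff"/>
  <polyline points="72.805,35.758 70.822,41.096 66.217,42.567 60.731,41.297 56.106,38.411 54.083,35.035 56.404,32.295" fill="none" stroke="#ff00ff"/>
  <polygon points="26.283,13.193 33.270,13.193 33.270,32.100 26.283,32.100" fill="none" stroke="#ff00ff"/>
</svg>

Each laser-on run becomes one SVG element. Flip Y back into SVG space with y_svg = 105.441 − y_machine.

Run 1: S434 ⇒ score layer `#ff00ff`. The run is open, so emit a `<polyline>` with points (Y-flipped): 118.606,72.914 38.526,51.090 100.971,12.241 114.831,93.614 63.819,59.511.

Run 2: the run's S434 means `#ff00ff` (score). The run is open, so emit a `<polyline>` with points (Y-flipped): 98.928,94.809 57.378,90.444 114.781,68.251 90.046,69.491 117.318,28.936.

Run 3: the run's S872 means `#000000` (cut). The run is open, so emit a `<polyline>` with points (Y-flipped): 10.344,24.557 79.673,7.579.

Run 4: S434 ⇒ score layer `#ff00ff`. The run is open, so emit a `<polyline>` with points (Y-flipped): 103.470,43.339 103.080,41.855 102.124,38.983 100.603,34.723 98.516,29.075 95.863,22.039 92.644,13.616.

Run 5: S434 ⇒ score layer `#ff00ff`. The run is open, so emit a `<polyline>` with points (Y-flipped): 72.805,35.758 70.822,41.096 66.217,42.567 60.731,41.297 56.106,38.411 54.083,35.035 56.404,32.295.

Run 6: power S434 maps to stroke `#ff00ff` (score). The run returns to its start, so emit a `<polygon>` with points (Y-flipped): 26.283,13.193 33.270,13.193 33.270,32.100 26.283,32.100.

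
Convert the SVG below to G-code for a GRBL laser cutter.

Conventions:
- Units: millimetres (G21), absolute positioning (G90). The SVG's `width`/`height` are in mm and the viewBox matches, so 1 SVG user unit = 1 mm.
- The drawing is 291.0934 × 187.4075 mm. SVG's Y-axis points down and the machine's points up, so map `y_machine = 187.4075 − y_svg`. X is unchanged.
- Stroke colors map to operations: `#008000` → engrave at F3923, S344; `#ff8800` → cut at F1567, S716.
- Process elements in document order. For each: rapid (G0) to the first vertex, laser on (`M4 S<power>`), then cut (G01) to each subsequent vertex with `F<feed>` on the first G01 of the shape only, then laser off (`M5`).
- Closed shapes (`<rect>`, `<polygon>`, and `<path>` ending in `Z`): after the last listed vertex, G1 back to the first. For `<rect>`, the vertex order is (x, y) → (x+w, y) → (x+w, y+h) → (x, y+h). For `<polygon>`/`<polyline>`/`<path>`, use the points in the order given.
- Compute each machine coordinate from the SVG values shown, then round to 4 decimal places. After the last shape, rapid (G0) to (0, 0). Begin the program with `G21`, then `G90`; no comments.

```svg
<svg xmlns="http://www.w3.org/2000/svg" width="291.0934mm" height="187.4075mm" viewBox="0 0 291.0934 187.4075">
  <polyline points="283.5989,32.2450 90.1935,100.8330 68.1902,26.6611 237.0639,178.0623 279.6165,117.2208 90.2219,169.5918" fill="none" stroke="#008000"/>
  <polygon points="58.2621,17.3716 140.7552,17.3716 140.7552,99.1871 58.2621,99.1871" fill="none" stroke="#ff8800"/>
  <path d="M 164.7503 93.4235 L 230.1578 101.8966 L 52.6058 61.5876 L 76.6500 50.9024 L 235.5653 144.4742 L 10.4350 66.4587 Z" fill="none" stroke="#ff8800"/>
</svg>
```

G21
G90
G0 X283.5989 Y155.1625
M4 S344
G01 X90.1935 Y86.5745 F3923
G01 X68.1902 Y160.7464
G01 X237.0639 Y9.3452
G01 X279.6165 Y70.1867
G01 X90.2219 Y17.8157
M5
G0 X58.2621 Y170.0359
M4 S716
G01 X140.7552 Y170.0359 F1567
G01 X140.7552 Y88.2204
G01 X58.2621 Y88.2204
G01 X58.2621 Y170.0359
M5
G0 X164.7503 Y93.9840
M4 S716
G01 X230.1578 Y85.5109 F1567
G01 X52.6058 Y125.8199
G01 X76.6500 Y136.5051
G01 X235.5653 Y42.9333
G01 X10.4350 Y120.9488
G01 X164.7503 Y93.9840
M5
G0 X0.0000 Y0.0000

viewBox `0 0 291.0934 187.4075` with mm width/height → 1 unit = 1 mm. Flip: y_m = 187.4075 − y_svg.

**Shape 1** — `<polyline>` open polyline, stroke `#008000` → engrave (S344, F3923). Machine vertices: (283.5989,155.1625) → (90.1935,86.5745) → (68.1902,160.7464) → (237.0639,9.3452) → (279.6165,70.1867) → (90.2219,17.8157). Open path.

**Shape 2** — `<polygon>` rectangle, stroke `#ff8800` → cut (S716, F1567). Machine vertices: (58.2621,170.0359) → (140.7552,170.0359) → (140.7552,88.2204) → (58.2621,88.2204) → (58.2621,170.0359). Closed: final G1 returns to the first vertex.

**Shape 3** — `<path>` closed polygon, stroke `#ff8800` → cut (S716, F1567). Machine vertices: (164.7503,93.9840) → (230.1578,85.5109) → (52.6058,125.8199) → (76.6500,136.5051) → (235.5653,42.9333) → (10.4350,120.9488) → (164.7503,93.9840). Closed: final G1 returns to the first vertex.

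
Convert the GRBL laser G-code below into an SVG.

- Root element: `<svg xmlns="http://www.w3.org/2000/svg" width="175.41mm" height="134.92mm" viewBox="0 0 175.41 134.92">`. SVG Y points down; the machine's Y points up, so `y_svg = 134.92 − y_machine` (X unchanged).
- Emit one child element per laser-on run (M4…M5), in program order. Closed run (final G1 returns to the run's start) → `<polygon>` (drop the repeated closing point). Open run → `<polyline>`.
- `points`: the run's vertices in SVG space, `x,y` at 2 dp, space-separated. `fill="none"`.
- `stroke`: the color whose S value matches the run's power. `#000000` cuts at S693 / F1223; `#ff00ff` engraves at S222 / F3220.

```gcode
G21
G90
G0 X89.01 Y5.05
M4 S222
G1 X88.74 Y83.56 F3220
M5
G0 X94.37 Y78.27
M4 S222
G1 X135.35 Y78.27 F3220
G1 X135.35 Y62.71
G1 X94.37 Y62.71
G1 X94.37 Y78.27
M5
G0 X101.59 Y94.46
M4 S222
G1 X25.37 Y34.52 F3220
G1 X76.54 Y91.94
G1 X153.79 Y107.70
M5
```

<svg xmlns="http://www.w3.org/2000/svg" width="175.41mm" height="134.92mm" viewBox="0 0 175.41 134.92">
  <polyline points="89.01,129.87 88.74,51.36" fill="none" stroke="#ff00ff"/>
  <polygon points="94.37,56.65 135.35,56.65 135.35,72.21 94.37,72.21" fill="none" stroke="#ff00ff"/>
  <polyline points="101.59,40.46 25.37,100.40 76.54,42.98 153.79,27.22" fill="none" stroke="#ff00ff"/>
</svg>

Each laser-on run becomes one SVG element. Flip Y back into SVG space with y_svg = 134.92 − y_machine. Every run uses S222, so all elements get stroke `#ff00ff` (engrave).

Run 1: The run is open, so emit a `<polyline>` with points (Y-flipped): 89.01,129.87 88.74,51.36.

Run 2: The run returns to its start, so emit a `<polygon>` with points (Y-flipped): 94.37,56.65 135.35,56.65 135.35,72.21 94.37,72.21.

Run 3: The run is open, so emit a `<polyline>` with points (Y-flipped): 101.59,40.46 25.37,100.40 76.54,42.98 153.79,27.22.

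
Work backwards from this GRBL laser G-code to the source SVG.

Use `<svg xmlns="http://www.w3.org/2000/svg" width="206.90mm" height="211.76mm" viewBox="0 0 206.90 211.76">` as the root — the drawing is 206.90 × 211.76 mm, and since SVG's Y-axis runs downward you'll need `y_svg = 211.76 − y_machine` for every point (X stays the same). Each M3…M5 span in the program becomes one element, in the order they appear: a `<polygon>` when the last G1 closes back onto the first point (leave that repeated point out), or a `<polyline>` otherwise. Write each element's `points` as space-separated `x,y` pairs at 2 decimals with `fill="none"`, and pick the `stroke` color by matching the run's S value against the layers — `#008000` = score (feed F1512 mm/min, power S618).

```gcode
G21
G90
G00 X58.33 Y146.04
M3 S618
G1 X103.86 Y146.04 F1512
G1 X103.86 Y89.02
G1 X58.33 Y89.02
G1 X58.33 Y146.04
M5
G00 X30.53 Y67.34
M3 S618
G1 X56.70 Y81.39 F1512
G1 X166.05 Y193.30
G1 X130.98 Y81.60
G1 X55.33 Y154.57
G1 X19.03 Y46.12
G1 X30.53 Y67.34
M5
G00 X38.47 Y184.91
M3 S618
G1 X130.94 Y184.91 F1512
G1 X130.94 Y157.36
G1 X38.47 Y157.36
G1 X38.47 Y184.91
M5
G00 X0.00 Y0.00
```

y_svg = 211.76 − y_m. Every run uses S618, so all elements get stroke `#008000` (score).

[1] closed run; points: 58.33,65.72 103.86,65.72 103.86,122.74 58.33,122.74

[2] closed run; points: 30.53,144.42 56.70,130.37 166.05,18.46 130.98,130.16 55.33,57.19 19.03,165.64

[3] closed run; points: 38.47,26.85 130.94,26.85 130.94,54.40 38.47,54.40

<svg xmlns="http://www.w3.org/2000/svg" width="206.90mm" height="211.76mm" viewBox="0 0 206.90 211.76">
  <polygon points="58.33,65.72 103.86,65.72 103.86,122.74 58.33,122.74" fill="none" stroke="#008000"/>
  <polygon points="30.53,144.42 56.70,130.37 166.05,18.46 130.98,130.16 55.33,57.19 19.03,165.64" fill="none" stroke="#008000"/>
  <polygon points="38.47,26.85 130.94,26.85 130.94,54.40 38.47,54.40" fill="none" stroke="#008000"/>
</svg>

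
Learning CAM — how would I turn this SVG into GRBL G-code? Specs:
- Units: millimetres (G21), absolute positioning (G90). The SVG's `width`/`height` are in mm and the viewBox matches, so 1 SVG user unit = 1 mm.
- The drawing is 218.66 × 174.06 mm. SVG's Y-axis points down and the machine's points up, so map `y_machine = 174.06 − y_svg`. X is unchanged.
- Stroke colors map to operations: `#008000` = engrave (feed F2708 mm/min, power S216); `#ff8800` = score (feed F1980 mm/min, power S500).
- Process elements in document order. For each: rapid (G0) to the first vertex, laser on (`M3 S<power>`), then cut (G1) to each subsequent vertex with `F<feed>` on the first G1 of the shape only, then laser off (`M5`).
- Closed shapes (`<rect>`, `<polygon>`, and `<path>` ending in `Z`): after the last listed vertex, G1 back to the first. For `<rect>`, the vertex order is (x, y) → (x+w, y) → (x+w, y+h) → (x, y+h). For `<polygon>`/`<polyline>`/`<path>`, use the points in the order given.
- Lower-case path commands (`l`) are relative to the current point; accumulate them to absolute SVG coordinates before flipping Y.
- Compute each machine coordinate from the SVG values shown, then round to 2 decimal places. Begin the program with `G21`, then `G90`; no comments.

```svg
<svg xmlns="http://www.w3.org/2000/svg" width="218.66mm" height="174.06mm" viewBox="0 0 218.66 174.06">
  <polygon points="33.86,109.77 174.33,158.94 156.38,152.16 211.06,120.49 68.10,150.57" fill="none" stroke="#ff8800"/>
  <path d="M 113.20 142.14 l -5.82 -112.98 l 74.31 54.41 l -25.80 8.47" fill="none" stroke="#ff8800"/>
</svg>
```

G21
G90
G0 X33.86 Y64.29
M3 S500
G1 X174.33 Y15.12 F1980
G1 X156.38 Y21.90
G1 X211.06 Y53.57
G1 X68.10 Y23.49
G1 X33.86 Y64.29
M5
G0 X113.20 Y31.92
M3 S500
G1 X107.38 Y144.90 F1980
G1 X181.69 Y90.49
G1 X155.89 Y82.02
M5

1 u = 1 mm; y_m = 174.06 − y.

[1] `<polygon>` closed polygon, #ff8800→score S500 F1980: (33.86,64.29) → (174.33,15.12) → (156.38,21.90) → (211.06,53.57) → (68.10,23.49) → (33.86,64.29) (closed)

[2] `<path>` open polyline, #ff8800→score S500 F1980: (113.20,31.92) → (107.38,144.90) → (181.69,90.49) → (155.89,82.02)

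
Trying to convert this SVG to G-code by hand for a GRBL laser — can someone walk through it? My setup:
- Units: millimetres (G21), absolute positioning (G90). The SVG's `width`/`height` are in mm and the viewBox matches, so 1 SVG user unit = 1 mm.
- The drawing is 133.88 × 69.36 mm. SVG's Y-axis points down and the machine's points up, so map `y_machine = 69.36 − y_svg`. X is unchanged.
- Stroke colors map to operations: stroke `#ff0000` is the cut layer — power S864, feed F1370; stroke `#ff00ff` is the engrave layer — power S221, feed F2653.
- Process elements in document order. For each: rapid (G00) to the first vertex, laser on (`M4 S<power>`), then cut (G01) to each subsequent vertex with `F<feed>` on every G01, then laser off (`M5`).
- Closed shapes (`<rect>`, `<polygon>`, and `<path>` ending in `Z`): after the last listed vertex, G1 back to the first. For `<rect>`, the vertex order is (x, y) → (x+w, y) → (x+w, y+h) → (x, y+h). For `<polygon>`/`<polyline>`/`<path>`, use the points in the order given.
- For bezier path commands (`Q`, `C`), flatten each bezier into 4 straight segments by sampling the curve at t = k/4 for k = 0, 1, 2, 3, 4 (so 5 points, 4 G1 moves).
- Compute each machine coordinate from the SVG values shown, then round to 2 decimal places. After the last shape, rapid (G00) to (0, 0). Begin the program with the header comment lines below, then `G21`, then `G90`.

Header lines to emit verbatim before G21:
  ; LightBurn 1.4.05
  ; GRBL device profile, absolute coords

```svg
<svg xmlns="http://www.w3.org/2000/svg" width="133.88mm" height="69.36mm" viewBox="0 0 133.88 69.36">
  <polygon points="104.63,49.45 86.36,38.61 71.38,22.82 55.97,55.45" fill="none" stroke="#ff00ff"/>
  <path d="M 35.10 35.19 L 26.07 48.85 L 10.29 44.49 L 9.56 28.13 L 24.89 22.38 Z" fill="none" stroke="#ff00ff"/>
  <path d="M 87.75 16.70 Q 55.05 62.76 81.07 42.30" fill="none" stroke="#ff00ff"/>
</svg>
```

viewBox `0 0 133.88 69.36` with mm width/height → 1 unit = 1 mm. Flip: y_m = 69.36 − y_svg.

**Shape 1** — `<polygon>` closed polygon, stroke `#ff00ff` → engrave (S221, F2653). Machine vertices: (104.63,19.91) → (86.36,30.75) → (71.38,46.54) → (55.97,13.91) → (104.63,19.91). Closed: final G1 returns to the first vertex.

**Shape 2** — `<path>` regular polygon, stroke `#ff00ff` → engrave (S221, F2653). Machine vertices: (35.10,34.17) → (26.07,20.51) → (10.29,24.87) → (9.56,41.23) → (24.89,46.98) → (35.10,34.17). Closed: final G1 returns to the first vertex.

**Shape 3** — `<path>` quadratic bezier, stroke `#ff00ff` → engrave (S221, F2653). Control points (SVG): P0=(87.75,16.70), P1=(55.05,62.76), P2=(81.07,42.30); sampled at t=k/4. Machine vertices: (87.75,52.66) → (75.07,33.79) → (69.73,23.23) → (71.73,20.99) → (81.07,27.06). Open path.

; LightBurn 1.4.05
; GRBL device profile, absolute coords
G21
G90
G00 X104.63 Y19.91
M4 S221
G01 X86.36 Y30.75 F2653
G01 X71.38 Y46.54 F2653
G01 X55.97 Y13.91 F2653
G01 X104.63 Y19.91 F2653
M5
G00 X35.10 Y34.17
M4 S221
G01 X26.07 Y20.51 F2653
G01 X10.29 Y24.87 F2653
G01 X9.56 Y41.23 F2653
G01 X24.89 Y46.98 F2653
G01 X35.10 Y34.17 F2653
M5
G00 X87.75 Y52.66
M4 S221
G01 X75.07 Y33.79 F2653
G01 X69.73 Y23.23 F2653
G01 X71.73 Y20.99 F2653
G01 X81.07 Y27.06 F2653
M5
G00 X0.00 Y0.00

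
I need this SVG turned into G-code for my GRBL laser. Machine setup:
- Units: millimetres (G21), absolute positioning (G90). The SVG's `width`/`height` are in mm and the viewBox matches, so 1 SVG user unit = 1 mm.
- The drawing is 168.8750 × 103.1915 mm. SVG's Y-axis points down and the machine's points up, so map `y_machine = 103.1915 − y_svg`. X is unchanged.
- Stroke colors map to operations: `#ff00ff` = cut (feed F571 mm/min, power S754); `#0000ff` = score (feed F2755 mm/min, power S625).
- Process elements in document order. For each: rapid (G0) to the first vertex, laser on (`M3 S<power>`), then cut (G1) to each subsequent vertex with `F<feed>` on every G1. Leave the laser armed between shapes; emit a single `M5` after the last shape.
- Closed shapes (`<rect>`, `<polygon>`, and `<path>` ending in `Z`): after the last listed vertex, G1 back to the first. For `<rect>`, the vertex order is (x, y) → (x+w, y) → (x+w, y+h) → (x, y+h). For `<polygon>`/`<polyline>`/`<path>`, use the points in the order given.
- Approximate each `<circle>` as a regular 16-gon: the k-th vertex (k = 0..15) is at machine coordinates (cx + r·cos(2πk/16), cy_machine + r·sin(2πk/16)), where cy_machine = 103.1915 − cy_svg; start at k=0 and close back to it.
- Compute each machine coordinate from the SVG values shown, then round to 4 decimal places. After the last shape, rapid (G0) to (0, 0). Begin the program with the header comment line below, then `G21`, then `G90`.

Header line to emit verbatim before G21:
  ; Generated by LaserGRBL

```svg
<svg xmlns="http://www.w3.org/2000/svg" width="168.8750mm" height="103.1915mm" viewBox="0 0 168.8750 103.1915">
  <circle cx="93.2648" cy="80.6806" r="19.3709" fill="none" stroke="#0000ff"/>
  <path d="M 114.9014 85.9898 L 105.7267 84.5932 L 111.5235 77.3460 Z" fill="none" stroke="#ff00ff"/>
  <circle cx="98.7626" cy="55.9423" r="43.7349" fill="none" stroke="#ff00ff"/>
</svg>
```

Since the viewBox matches the mm dimensions, user units are millimetres directly. The only transform is the Y-flip y_m = 103.1915 − y_svg.

Shape 1 is a circle drawn with `<circle>`. Its stroke #0000ff means score at S625, F2755. After flipping Y the toolpath is (112.6357,22.5109) → (111.1612,29.9238) → (106.9621,36.2082) → (100.6777,40.4073) → (93.2648,41.8818) → (85.8519,40.4073) → (79.5675,36.2082) → (75.3684,29.9238) → (73.8939,22.5109) → (75.3684,15.0980) → (79.5675,8.8136) → (85.8519,4.6145) → (93.2648,3.1400) → (100.6777,4.6145) → (106.9621,8.8136) → (111.1612,15.0980) → (112.6357,22.5109), returning to the start.

Shape 2 is a regular polygon drawn with `<path>`. Its stroke #ff00ff means cut at S754, F571. After flipping Y the toolpath is (114.9014,17.2017) → (105.7267,18.5983) → (111.5235,25.8455) → (114.9014,17.2017), returning to the start.

Shape 3 is a circle drawn with `<circle>`. Its stroke #ff00ff means cut at S754, F571. After flipping Y the toolpath is (142.4975,47.2492) → (139.1684,63.9858) → (129.6878,78.1744) → (115.4992,87.6550) → (98.7626,90.9841) → (82.0260,87.6550) → (67.8374,78.1744) → (58.3568,63.9858) → (55.0277,47.2492) → (58.3568,30.5126) → (67.8374,16.3240) → (82.0260,6.8434) → (98.7626,3.5143) → (115.4992,6.8434) → (129.6878,16.3240) → (139.1684,30.5126) → (142.4975,47.2492), returning to the start.

; Generated by LaserGRBL
G21
G90
G0 X112.6357 Y22.5109
M3 S625
G1 X111.1612 Y29.9238 F2755
G1 X106.9621 Y36.2082 F2755
G1 X100.6777 Y40.4073 F2755
G1 X93.2648 Y41.8818 F2755
G1 X85.8519 Y40.4073 F2755
G1 X79.5675 Y36.2082 F2755
G1 X75.3684 Y29.9238 F2755
G1 X73.8939 Y22.5109 F2755
G1 X75.3684 Y15.0980 F2755
G1 X79.5675 Y8.8136 F2755
G1 X85.8519 Y4.6145 F2755
G1 X93.2648 Y3.1400 F2755
G1 X100.6777 Y4.6145 F2755
G1 X106.9621 Y8.8136 F2755
G1 X111.1612 Y15.0980 F2755
G1 X112.6357 Y22.5109 F2755
G0 X114.9014 Y17.2017
M3 S754
G1 X105.7267 Y18.5983 F571
G1 X111.5235 Y25.8455 F571
G1 X114.9014 Y17.2017 F571
G0 X142.4975 Y47.2492
M3 S754
G1 X139.1684 Y63.9858 F571
G1 X129.6878 Y78.1744 F571
G1 X115.4992 Y87.6550 F571
G1 X98.7626 Y90.9841 F571
G1 X82.0260 Y87.6550 F571
G1 X67.8374 Y78.1744 F571
G1 X58.3568 Y63.9858 F571
G1 X55.0277 Y47.2492 F571
G1 X58.3568 Y30.5126 F571
G1 X67.8374 Y16.3240 F571
G1 X82.0260 Y6.8434 F571
G1 X98.7626 Y3.5143 F571
G1 X115.4992 Y6.8434 F571
G1 X129.6878 Y16.3240 F571
G1 X139.1684 Y30.5126 F571
G1 X142.4975 Y47.2492 F571
M5
G0 X0.0000 Y0.0000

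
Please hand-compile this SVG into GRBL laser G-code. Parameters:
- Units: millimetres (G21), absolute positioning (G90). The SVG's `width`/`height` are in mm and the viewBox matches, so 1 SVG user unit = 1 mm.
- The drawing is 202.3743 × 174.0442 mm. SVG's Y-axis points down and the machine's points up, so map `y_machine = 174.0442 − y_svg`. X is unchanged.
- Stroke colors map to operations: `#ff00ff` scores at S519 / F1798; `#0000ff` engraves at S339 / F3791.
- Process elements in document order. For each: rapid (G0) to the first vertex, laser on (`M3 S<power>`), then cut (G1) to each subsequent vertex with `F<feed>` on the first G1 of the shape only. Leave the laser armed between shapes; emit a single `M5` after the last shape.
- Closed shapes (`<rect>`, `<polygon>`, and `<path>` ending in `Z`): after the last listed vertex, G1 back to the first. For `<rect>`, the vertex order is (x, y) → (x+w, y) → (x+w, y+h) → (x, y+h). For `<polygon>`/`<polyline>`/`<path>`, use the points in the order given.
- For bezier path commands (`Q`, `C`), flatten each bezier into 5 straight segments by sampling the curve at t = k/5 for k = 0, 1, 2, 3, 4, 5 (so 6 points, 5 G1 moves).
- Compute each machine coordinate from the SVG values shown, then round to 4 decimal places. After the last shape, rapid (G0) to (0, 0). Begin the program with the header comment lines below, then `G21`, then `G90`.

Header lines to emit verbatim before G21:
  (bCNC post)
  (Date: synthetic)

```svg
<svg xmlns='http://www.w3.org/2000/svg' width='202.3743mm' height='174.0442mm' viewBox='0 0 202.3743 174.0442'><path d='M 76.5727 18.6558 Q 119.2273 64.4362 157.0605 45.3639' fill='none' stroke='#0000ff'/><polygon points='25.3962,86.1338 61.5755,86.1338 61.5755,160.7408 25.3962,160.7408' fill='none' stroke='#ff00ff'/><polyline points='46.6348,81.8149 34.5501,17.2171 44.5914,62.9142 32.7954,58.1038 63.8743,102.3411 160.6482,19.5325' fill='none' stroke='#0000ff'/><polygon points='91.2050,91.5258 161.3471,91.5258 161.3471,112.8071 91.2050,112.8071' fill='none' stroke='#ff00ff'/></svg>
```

(bCNC post)
(Date: synthetic)
G21
G90
G0 X76.5727 Y155.3884
M3 S339
G1 X93.4417 Y139.6703 F3791
G1 X109.9250 Y129.1405
G1 X126.0225 Y123.7989
G1 X141.7344 Y123.6455
G1 X157.0605 Y128.6803
G0 X25.3962 Y87.9104
M3 S519
G1 X61.5755 Y87.9104 F1798
G1 X61.5755 Y13.3034
G1 X25.3962 Y13.3034
G1 X25.3962 Y87.9104
G0 X46.6348 Y92.2293
M3 S339
G1 X34.5501 Y156.8271 F3791
G1 X44.5914 Y111.1300
G1 X32.7954 Y115.9404
G1 X63.8743 Y71.7031
G1 X160.6482 Y154.5117
G0 X91.2050 Y82.5184
M3 S519
G1 X161.3471 Y82.5184 F1798
G1 X161.3471 Y61.2371
G1 X91.2050 Y61.2371
G1 X91.2050 Y82.5184
M5
G0 X0.0000 Y0.0000

viewBox `0 0 202.3743 174.0442` with mm width/height → 1 unit = 1 mm. Flip: y_m = 174.0442 − y_svg.

**Shape 1** — `<path>` quadratic bezier, stroke `#0000ff` → engrave (S339, F3791). Control points (SVG): P0=(76.5727,18.6558), P1=(119.2273,64.4362), P2=(157.0605,45.3639); sampled at t=k/5. Machine vertices: (76.5727,155.3884) → (93.4417,139.6703) → (109.9250,129.1405) → (126.0225,123.7989) → (141.7344,123.6455) → (157.0605,128.6803). Open path.

**Shape 2** — `<polygon>` rectangle, stroke `#ff00ff` → score (S519, F1798). Machine vertices: (25.3962,87.9104) → (61.5755,87.9104) → (61.5755,13.3034) → (25.3962,13.3034) → (25.3962,87.9104). Closed: final G1 returns to the first vertex.

**Shape 3** — `<polyline>` open polyline, stroke `#0000ff` → engrave (S339, F3791). Machine vertices: (46.6348,92.2293) → (34.5501,156.8271) → (44.5914,111.1300) → (32.7954,115.9404) → (63.8743,71.7031) → (160.6482,154.5117). Open path.

**Shape 4** — `<polygon>` rectangle, stroke `#ff00ff` → score (S519, F1798). Machine vertices: (91.2050,82.5184) → (161.3471,82.5184) → (161.3471,61.2371) → (91.2050,61.2371) → (91.2050,82.5184). Closed: final G1 returns to the first vertex.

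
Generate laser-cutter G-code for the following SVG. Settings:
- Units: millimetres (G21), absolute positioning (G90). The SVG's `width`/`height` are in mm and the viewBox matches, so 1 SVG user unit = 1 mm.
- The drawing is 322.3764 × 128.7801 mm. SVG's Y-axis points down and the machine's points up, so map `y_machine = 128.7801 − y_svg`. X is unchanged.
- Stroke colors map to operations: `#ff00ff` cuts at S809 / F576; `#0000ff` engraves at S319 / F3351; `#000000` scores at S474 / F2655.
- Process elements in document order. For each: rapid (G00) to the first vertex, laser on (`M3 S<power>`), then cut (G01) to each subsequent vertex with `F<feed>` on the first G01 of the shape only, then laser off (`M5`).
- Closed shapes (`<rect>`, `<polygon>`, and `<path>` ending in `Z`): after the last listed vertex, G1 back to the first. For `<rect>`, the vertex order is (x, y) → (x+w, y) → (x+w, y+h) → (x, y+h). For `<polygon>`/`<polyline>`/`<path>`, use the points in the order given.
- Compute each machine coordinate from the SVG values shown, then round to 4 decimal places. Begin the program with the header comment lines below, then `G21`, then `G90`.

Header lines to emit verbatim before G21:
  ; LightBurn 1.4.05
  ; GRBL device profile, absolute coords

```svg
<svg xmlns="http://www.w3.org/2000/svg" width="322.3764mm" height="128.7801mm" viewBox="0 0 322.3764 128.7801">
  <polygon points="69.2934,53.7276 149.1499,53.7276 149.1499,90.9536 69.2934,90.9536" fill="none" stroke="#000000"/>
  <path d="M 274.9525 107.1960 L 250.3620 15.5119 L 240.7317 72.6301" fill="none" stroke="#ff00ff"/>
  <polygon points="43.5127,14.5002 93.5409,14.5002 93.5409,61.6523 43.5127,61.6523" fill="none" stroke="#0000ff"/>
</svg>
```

viewBox `0 0 322.3764 128.7801` with mm width/height → 1 unit = 1 mm. Flip: y_m = 128.7801 − y_svg.

**Shape 1** — `<polygon>` rectangle, stroke `#000000` → score (S474, F2655). Machine vertices: (69.2934,75.0525) → (149.1499,75.0525) → (149.1499,37.8265) → (69.2934,37.8265) → (69.2934,75.0525). Closed: final G1 returns to the first vertex.

**Shape 2** — `<path>` open polyline, stroke `#ff00ff` → cut (S809, F576). Machine vertices: (274.9525,21.5841) → (250.3620,113.2682) → (240.7317,56.1500). Open path.

**Shape 3** — `<polygon>` rectangle, stroke `#0000ff` → engrave (S319, F3351). Machine vertices: (43.5127,114.2799) → (93.5409,114.2799) → (93.5409,67.1278) → (43.5127,67.1278) → (43.5127,114.2799). Closed: final G1 returns to the first vertex.

; LightBurn 1.4.05
; GRBL device profile, absolute coords
G21
G90
G00 X69.2934 Y75.0525
M3 S474
G01 X149.1499 Y75.0525 F2655
G01 X149.1499 Y37.8265
G01 X69.2934 Y37.8265
G01 X69.2934 Y75.0525
M5
G00 X274.9525 Y21.5841
M3 S809
G01 X250.3620 Y113.2682 F576
G01 X240.7317 Y56.1500
M5
G00 X43.5127 Y114.2799
M3 S319
G01 X93.5409 Y114.2799 F3351
G01 X93.5409 Y67.1278
G01 X43.5127 Y67.1278
G01 X43.5127 Y114.2799
M5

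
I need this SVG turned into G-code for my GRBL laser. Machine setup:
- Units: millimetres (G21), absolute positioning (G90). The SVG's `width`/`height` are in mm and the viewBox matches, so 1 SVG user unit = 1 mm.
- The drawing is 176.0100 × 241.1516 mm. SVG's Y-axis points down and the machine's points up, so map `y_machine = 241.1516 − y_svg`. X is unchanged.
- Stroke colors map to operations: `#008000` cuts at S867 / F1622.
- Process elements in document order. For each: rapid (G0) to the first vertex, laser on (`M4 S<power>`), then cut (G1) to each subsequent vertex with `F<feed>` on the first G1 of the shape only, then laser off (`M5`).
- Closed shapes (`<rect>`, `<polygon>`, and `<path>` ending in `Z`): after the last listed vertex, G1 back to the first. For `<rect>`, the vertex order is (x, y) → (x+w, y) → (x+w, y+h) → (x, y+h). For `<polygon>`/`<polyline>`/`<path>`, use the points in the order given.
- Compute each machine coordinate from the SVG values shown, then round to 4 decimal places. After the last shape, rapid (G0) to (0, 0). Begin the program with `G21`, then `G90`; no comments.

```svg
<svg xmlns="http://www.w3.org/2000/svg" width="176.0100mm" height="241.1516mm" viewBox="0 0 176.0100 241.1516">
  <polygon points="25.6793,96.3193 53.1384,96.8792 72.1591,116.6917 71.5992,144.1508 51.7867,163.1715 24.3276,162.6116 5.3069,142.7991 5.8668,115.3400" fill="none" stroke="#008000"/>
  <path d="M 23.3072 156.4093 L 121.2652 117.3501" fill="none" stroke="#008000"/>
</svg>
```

viewBox `0 0 176.0100 241.1516` with mm width/height → 1 unit = 1 mm. Flip: y_m = 241.1516 − y_svg.

**Shape 1** — `<polygon>` regular polygon, stroke `#008000` → cut (S867, F1622). Machine vertices: (25.6793,144.8323) → (53.1384,144.2724) → (72.1591,124.4599) → (71.5992,97.0008) → (51.7867,77.9801) → (24.3276,78.5400) → (5.3069,98.3525) → (5.8668,125.8116) → (25.6793,144.8323). Closed: final G1 returns to the first vertex.

**Shape 2** — `<path>` line segment, stroke `#008000` → cut (S867, F1622). Machine vertices: (23.3072,84.7423) → (121.2652,123.8015). Open path.

G21
G90
G0 X25.6793 Y144.8323
M4 S867
G1 X53.1384 Y144.2724 F1622
G1 X72.1591 Y124.4599
G1 X71.5992 Y97.0008
G1 X51.7867 Y77.9801
G1 X24.3276 Y78.5400
G1 X5.3069 Y98.3525
G1 X5.8668 Y125.8116
G1 X25.6793 Y144.8323
M5
G0 X23.3072 Y84.7423
M4 S867
G1 X121.2652 Y123.8015 F1622
M5
G0 X0.0000 Y0.0000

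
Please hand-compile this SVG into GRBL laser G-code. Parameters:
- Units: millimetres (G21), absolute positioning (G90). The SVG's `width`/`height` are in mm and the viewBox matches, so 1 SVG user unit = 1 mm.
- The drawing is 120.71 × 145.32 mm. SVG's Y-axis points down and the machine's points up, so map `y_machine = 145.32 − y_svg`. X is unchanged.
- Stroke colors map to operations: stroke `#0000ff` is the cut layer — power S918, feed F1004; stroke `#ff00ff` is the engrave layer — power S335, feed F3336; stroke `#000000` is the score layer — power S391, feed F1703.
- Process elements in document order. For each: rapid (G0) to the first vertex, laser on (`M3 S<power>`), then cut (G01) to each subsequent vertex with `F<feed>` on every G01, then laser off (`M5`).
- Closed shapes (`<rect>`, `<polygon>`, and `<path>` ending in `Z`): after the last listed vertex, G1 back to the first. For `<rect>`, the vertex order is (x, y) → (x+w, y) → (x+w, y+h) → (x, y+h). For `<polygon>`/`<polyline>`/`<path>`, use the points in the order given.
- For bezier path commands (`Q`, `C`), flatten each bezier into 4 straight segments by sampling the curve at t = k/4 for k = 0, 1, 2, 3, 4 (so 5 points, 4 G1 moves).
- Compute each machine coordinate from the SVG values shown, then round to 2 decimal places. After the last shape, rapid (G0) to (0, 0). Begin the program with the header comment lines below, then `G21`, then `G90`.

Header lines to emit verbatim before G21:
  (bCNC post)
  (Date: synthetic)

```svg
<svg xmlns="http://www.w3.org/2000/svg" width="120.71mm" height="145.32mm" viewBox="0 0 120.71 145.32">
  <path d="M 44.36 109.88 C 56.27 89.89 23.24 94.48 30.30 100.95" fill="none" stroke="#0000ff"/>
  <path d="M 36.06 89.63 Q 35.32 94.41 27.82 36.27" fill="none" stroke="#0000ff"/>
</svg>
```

1 u = 1 mm; y_m = 145.32 − y.

[1] `<path>` cubic bezier, #0000ff→cut S918 F1004: (44.36,35.44) → (46.19,46.18) → (39.15,49.83) → (31.19,48.52) → (30.30,44.37)

[2] `<path>` quadratic bezier, #0000ff→cut S918 F1004: (36.06,55.69) → (35.27,57.23) → (33.63,66.64) → (31.15,83.91) → (27.82,109.05)

(bCNC post)
(Date: synthetic)
G21
G90
G0 X44.36 Y35.44
M3 S918
G01 X46.19 Y46.18 F1004
G01 X39.15 Y49.83 F1004
G01 X31.19 Y48.52 F1004
G01 X30.30 Y44.37 F1004
M5
G0 X36.06 Y55.69
M3 S918
G01 X35.27 Y57.23 F1004
G01 X33.63 Y66.64 F1004
G01 X31.15 Y83.91 F1004
G01 X27.82 Y109.05 F1004
M5
G0 X0.00 Y0.00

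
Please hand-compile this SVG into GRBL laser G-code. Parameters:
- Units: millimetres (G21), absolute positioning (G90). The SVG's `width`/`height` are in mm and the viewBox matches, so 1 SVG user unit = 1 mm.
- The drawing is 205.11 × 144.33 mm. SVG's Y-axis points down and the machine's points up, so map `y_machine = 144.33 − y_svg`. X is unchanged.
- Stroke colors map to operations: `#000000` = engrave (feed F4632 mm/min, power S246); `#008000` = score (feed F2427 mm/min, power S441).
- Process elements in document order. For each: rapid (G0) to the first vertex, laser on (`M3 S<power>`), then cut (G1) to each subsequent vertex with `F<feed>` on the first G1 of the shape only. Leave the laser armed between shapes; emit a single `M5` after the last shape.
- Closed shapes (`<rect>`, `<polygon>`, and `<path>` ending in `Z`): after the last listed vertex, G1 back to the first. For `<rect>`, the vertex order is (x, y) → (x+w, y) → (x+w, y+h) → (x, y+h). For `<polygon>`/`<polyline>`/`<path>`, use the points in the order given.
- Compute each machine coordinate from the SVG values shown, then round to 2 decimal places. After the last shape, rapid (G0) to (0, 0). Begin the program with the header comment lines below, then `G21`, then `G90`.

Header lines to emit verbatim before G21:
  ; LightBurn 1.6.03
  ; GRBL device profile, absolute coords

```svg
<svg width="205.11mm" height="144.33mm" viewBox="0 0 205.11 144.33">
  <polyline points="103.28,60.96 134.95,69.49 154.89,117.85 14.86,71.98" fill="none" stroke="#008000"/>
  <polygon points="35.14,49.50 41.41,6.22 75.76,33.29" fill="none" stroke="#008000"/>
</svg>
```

; LightBurn 1.6.03
; GRBL device profile, absolute coords
G21
G90
G0 X103.28 Y83.37
M3 S441
G1 X134.95 Y74.84 F2427
G1 X154.89 Y26.48
G1 X14.86 Y72.35
G0 X35.14 Y94.83
M3 S441
G1 X41.41 Y138.11 F2427
G1 X75.76 Y111.04
G1 X35.14 Y94.83
M5
G0 X0.00 Y0.00

1 u = 1 mm; y_m = 144.33 − y.

[1] `<polyline>` open polyline, #008000→score S441 F2427: (103.28,83.37) → (134.95,74.84) → (154.89,26.48) → (14.86,72.35)

[2] `<polygon>` regular polygon, #008000→score S441 F2427: (35.14,94.83) → (41.41,138.11) → (75.76,111.04) → (35.14,94.83) (closed)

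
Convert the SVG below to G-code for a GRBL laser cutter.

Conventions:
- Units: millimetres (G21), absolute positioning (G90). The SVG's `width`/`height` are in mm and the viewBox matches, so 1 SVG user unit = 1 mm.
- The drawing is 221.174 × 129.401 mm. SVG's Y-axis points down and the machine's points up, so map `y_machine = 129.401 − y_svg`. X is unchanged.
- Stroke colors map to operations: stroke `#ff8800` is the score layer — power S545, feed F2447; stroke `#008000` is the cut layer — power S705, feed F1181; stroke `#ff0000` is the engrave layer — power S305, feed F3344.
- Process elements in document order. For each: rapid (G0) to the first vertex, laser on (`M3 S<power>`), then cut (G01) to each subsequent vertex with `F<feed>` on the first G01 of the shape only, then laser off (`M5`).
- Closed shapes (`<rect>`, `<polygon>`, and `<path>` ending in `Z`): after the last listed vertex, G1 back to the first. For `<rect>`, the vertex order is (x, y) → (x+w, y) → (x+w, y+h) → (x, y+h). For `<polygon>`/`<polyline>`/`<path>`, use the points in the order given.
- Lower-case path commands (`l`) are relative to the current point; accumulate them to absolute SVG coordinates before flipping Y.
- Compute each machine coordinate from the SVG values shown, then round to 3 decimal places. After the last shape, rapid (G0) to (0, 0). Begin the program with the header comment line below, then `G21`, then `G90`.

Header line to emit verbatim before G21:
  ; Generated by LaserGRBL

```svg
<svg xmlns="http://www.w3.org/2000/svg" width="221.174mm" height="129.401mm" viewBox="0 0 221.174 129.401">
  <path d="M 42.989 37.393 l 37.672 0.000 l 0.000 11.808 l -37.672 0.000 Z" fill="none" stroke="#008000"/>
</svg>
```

; Generated by LaserGRBL
G21
G90
G0 X42.989 Y92.008
M3 S705
G01 X80.661 Y92.008 F1181
G01 X80.661 Y80.200
G01 X42.989 Y80.200
G01 X42.989 Y92.008
M5
G0 X0.000 Y0.000

Since the viewBox matches the mm dimensions, user units are millimetres directly. The only transform is the Y-flip y_m = 129.401 − y_svg.

Shape 1 is a rectangle drawn with `<path>`. Its stroke #008000 means cut at S705, F1181. After flipping Y the toolpath is (42.989,92.008) → (80.661,92.008) → (80.661,80.200) → (42.989,80.200) → (42.989,92.008), returning to the start.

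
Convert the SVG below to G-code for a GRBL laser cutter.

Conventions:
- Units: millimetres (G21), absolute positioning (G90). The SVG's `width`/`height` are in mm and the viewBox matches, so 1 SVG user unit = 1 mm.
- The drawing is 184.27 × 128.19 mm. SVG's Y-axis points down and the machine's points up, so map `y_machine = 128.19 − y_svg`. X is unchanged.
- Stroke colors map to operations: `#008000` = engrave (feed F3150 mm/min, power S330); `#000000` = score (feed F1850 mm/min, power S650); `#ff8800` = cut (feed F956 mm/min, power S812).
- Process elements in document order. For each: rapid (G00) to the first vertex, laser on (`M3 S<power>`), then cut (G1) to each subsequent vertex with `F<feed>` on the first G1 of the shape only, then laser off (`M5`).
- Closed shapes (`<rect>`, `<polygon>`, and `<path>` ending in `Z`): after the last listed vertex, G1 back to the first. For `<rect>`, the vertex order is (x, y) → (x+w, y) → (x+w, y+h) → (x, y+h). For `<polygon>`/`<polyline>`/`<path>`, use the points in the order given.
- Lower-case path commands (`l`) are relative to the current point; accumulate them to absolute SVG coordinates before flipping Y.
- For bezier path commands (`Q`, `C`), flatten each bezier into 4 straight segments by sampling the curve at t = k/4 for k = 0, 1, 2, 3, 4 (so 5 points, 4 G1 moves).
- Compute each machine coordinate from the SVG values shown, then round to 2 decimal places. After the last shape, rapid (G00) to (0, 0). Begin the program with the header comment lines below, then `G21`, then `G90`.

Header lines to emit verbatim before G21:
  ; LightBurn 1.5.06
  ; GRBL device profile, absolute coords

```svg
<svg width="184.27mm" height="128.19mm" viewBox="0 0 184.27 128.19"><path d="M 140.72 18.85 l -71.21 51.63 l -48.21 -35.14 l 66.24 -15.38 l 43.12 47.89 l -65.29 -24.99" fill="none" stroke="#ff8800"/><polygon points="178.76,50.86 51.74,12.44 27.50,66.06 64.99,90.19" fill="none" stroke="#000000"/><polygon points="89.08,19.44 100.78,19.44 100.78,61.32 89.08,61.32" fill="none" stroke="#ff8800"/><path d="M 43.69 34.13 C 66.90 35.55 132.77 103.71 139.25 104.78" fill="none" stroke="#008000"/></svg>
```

viewBox `0 0 184.27 128.19` with mm width/height → 1 unit = 1 mm. Flip: y_m = 128.19 − y_svg.

**Shape 1** — `<path>` open polyline, stroke `#ff8800` → cut (S812, F956). Machine vertices: (140.72,109.34) → (69.51,57.71) → (21.30,92.85) → (87.54,108.23) → (130.66,60.34) → (65.37,85.33). Open path.

**Shape 2** — `<polygon>` closed polygon, stroke `#000000` → score (S650, F1850). Machine vertices: (178.76,77.33) → (51.74,115.75) → (27.50,62.13) → (64.99,38.00) → (178.76,77.33). Closed: final G1 returns to the first vertex.

**Shape 3** — `<polygon>` rectangle, stroke `#ff8800` → cut (S812, F956). Machine vertices: (89.08,108.75) → (100.78,108.75) → (100.78,66.87) → (89.08,66.87) → (89.08,108.75). Closed: final G1 returns to the first vertex.

**Shape 4** — `<path>` cubic bezier, stroke `#008000` → engrave (S330, F3150). Control points (SVG): P0=(43.69,34.13), P1=(66.90,35.55), P2=(132.77,103.71), P3=(139.25,104.78); sampled at t=k/4. Machine vertices: (43.69,94.06) → (67.50,82.57) → (97.74,58.60) → (124.85,34.70) → (139.25,23.41). Open path.

; LightBurn 1.5.06
; GRBL device profile, absolute coords
G21
G90
G00 X140.72 Y109.34
M3 S812
G1 X69.51 Y57.71 F956
G1 X21.30 Y92.85
G1 X87.54 Y108.23
G1 X130.66 Y60.34
G1 X65.37 Y85.33
M5
G00 X178.76 Y77.33
M3 S650
G1 X51.74 Y115.75 F1850
G1 X27.50 Y62.13
G1 X64.99 Y38.00
G1 X178.76 Y77.33
M5
G00 X89.08 Y108.75
M3 S812
G1 X100.78 Y108.75 F956
G1 X100.78 Y66.87
G1 X89.08 Y66.87
G1 X89.08 Y108.75
M5
G00 X43.69 Y94.06
M3 S330
G1 X67.50 Y82.57 F3150
G1 X97.74 Y58.60
G1 X124.85 Y34.70
G1 X139.25 Y23.41
M5
G00 X0.00 Y0.00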